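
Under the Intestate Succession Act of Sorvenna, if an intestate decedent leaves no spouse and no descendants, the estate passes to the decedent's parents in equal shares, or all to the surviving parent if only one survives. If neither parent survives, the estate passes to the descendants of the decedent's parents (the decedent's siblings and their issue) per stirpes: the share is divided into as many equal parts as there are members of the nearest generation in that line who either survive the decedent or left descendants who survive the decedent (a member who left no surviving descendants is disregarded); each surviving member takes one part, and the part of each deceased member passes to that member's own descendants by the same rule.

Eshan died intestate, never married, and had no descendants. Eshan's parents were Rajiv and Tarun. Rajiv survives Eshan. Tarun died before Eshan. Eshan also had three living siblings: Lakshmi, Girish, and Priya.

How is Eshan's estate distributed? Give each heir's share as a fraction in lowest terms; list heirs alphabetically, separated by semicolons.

Rajiv 1

Only one parent, Rajiv, survives, so Rajiv takes the entire estate. The siblings take nothing because a surviving parent has priority.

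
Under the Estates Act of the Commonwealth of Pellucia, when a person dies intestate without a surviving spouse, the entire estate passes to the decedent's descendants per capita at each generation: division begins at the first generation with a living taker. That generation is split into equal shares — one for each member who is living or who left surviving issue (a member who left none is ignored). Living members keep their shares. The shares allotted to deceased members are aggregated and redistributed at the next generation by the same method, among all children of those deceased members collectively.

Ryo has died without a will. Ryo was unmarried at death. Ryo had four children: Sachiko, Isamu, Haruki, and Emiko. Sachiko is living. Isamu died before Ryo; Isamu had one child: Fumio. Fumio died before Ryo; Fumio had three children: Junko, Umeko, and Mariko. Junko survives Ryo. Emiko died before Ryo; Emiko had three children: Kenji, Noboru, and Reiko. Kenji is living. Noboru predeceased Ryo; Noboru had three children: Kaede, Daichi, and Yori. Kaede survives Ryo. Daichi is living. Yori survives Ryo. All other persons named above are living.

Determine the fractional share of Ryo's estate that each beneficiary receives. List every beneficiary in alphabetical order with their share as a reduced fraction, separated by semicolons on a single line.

There is no surviving spouse, so the entire estate passes to Ryo's descendants per capita at each generation.
At generation 1 (Sachiko, Isamu, Haruki, Emiko) there are 4 shares of (1)/4 = 1/4 each.
Living: Sachiko and Haruki — each takes 1/4.
Deceased: Isamu and Emiko. Their combined 1/2 is pooled and carried to generation 2.
At generation 2 (Fumio, Kenji, Noboru, Reiko) there are 4 shares of (1/2)/4 = 1/8 each.
Living: Kenji and Reiko — each takes 1/8.
Deceased: Fumio and Noboru. Their combined 1/4 is pooled and carried to generation 3.
At generation 3 (Junko, Umeko, Mariko, Kaede, Daichi, Yori) there are 6 shares of (1/4)/6 = 1/24 each.
Living: Junko, Umeko, Mariko, Kaede, Daichi, and Yori — each takes 1/24.

Daichi 1/24; Haruki 1/4; Junko 1/24; Kaede 1/24; Kenji 1/8; Mariko 1/24; Reiko 1/8; Sachiko 1/4; Umeko 1/24; Yori 1/24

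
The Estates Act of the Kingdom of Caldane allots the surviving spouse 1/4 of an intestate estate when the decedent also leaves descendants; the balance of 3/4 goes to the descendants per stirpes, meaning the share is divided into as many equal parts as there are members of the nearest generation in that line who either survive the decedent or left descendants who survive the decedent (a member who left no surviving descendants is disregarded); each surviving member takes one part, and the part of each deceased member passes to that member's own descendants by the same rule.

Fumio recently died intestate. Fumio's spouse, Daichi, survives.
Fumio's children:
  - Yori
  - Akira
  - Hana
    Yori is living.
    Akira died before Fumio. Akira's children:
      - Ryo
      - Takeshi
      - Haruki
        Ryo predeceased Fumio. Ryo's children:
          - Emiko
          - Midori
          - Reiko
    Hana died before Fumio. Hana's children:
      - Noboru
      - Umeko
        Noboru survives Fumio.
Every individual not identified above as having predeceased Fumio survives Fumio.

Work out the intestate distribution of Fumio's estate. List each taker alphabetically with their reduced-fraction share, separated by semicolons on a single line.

Daichi 1/4; Emiko 1/36; Haruki 1/12; Midori 1/36; Noboru 1/8; Reiko 1/36; Takeshi 1/12; Umeko 1/8; Yori 1/4

Daichi, as surviving spouse, takes 1/4.
The remaining 3/4 passes to Fumio's descendants per stirpes.
The 3/4 is divided into 3 equal shares of 1/4 among Yori, Akira, Hana.
Yori is living and takes 1/4.
Akira predeceased; the 1/4 allotted to Akira's branch passes to Akira's issue by representation.
The 1/4 is divided into 3 equal shares of 1/12 among Ryo, Takeshi, Haruki.
Ryo predeceased; the 1/12 allotted to Ryo's branch passes to Ryo's issue by representation.
The 1/12 is divided into 3 equal shares of 1/36 among Emiko, Midori, Reiko.
Emiko is living and takes 1/36.
Midori is living and takes 1/36.
Reiko is living and takes 1/36.
Takeshi is living and takes 1/12.
Haruki is living and takes 1/12.
Hana predeceased; the 1/4 allotted to Hana's branch passes to Hana's issue by representation.
The 1/4 is divided into 2 equal shares of 1/8 among Noboru, Umeko.
Noboru is living and takes 1/8.
Umeko is living and takes 1/8.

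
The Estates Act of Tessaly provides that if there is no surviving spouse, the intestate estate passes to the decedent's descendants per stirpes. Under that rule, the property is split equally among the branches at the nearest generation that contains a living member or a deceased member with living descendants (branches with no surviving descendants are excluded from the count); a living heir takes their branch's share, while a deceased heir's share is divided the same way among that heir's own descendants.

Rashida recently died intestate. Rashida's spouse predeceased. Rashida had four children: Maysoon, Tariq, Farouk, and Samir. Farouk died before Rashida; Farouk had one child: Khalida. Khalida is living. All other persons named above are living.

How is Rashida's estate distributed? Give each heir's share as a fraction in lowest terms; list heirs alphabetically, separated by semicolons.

There is no surviving spouse, so the entire estate passes to Rashida's descendants per stirpes.
The estate is divided into 4 equal shares of 1/4 among Maysoon, Tariq, Farouk, Samir.
Maysoon is living and takes 1/4.
Tariq is living and takes 1/4.
Farouk predeceased; the 1/4 allotted to Farouk's branch passes to Farouk's issue by representation.
Khalida is the sole taker at this level and receives the full 1/4.
Samir is living and takes 1/4.

Khalida 1/4; Maysoon 1/4; Samir 1/4; Tariq 1/4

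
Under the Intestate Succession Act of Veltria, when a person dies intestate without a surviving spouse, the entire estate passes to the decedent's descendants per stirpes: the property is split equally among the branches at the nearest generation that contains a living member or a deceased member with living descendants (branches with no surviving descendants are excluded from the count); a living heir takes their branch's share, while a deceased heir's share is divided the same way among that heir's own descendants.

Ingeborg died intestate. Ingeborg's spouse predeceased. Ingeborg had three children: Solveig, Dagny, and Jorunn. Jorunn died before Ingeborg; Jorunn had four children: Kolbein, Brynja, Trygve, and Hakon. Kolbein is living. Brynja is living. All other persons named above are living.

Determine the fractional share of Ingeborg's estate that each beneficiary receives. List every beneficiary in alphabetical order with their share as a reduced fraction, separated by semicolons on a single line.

There is no surviving spouse, so the entire estate passes to Ingeborg's descendants per stirpes.
The estate is divided into 3 equal shares of 1/3 among Solveig, Dagny, Jorunn.
Solveig is living and takes 1/3.
Dagny is living and takes 1/3.
Jorunn predeceased; the 1/3 allotted to Jorunn's branch passes to Jorunn's issue by representation.
The 1/3 is divided into 4 equal shares of 1/12 among Kolbein, Brynja, Trygve, Hakon.
Kolbein is living and takes 1/12.
Brynja is living and takes 1/12.
Trygve is living and takes 1/12.
Hakon is living and takes 1/12.

Brynja 1/12; Dagny 1/3; Hakon 1/12; Kolbein 1/12; Solveig 1/3; Trygve 1/12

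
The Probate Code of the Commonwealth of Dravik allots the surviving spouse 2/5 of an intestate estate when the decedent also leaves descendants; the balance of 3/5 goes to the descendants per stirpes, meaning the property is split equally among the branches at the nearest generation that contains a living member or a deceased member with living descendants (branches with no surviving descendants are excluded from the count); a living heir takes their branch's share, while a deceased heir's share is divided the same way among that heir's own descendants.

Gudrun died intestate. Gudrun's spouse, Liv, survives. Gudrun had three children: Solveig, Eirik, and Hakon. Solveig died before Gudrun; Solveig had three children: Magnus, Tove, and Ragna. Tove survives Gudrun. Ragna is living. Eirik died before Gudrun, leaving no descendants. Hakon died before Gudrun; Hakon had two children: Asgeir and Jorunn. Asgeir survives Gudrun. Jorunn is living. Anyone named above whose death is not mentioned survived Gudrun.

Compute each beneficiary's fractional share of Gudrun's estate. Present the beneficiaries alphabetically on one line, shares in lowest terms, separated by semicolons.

Asgeir 3/20; Jorunn 3/20; Liv 2/5; Magnus 1/10; Ragna 1/10; Tove 1/10

Liv, as surviving spouse, takes 2/5.
The remaining 3/5 passes to Gudrun's descendants per stirpes.
Eirik left no surviving issue, so that branch lapses and is disregarded.
The 3/5 is divided into 2 equal shares of 3/10 among Solveig, Hakon.
Solveig predeceased; the 3/10 allotted to Solveig's branch passes to Solveig's issue by representation.
The 3/10 is divided into 3 equal shares of 1/10 among Magnus, Tove, Ragna.
Magnus is living and takes 1/10.
Tove is living and takes 1/10.
Ragna is living and takes 1/10.
Hakon predeceased; the 3/10 allotted to Hakon's branch passes to Hakon's issue by representation.
The 3/10 is divided into 2 equal shares of 3/20 among Asgeir, Jorunn.
Asgeir is living and takes 3/20.
Jorunn is living and takes 3/20.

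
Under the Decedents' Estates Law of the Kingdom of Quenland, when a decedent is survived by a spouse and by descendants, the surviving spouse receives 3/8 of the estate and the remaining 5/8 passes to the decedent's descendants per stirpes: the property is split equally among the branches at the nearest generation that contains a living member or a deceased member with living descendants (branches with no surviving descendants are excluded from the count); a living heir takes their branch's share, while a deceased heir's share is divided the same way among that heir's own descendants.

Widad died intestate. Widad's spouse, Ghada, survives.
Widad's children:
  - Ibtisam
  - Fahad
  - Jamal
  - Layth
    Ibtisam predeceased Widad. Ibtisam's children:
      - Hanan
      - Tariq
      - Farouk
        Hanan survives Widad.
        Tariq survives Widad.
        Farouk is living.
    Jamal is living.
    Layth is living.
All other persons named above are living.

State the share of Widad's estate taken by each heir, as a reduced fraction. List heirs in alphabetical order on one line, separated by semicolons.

Ghada, as surviving spouse, takes 3/8.
The remaining 5/8 passes to Widad's descendants per stirpes.
The 5/8 is divided into 4 equal shares of 5/32 among Ibtisam, Fahad, Jamal, Layth.
Ibtisam predeceased; the 5/32 allotted to Ibtisam's branch passes to Ibtisam's issue by representation.
The 5/32 is divided into 3 equal shares of 5/96 among Hanan, Tariq, Farouk.
Hanan is living and takes 5/96.
Tariq is living and takes 5/96.
Farouk is living and takes 5/96.
Fahad is living and takes 5/32.
Jamal is living and takes 5/32.
Layth is living and takes 5/32.

Fahad 5/32; Farouk 5/96; Ghada 3/8; Hanan 5/96; Jamal 5/32; Layth 5/32; Tariq 5/96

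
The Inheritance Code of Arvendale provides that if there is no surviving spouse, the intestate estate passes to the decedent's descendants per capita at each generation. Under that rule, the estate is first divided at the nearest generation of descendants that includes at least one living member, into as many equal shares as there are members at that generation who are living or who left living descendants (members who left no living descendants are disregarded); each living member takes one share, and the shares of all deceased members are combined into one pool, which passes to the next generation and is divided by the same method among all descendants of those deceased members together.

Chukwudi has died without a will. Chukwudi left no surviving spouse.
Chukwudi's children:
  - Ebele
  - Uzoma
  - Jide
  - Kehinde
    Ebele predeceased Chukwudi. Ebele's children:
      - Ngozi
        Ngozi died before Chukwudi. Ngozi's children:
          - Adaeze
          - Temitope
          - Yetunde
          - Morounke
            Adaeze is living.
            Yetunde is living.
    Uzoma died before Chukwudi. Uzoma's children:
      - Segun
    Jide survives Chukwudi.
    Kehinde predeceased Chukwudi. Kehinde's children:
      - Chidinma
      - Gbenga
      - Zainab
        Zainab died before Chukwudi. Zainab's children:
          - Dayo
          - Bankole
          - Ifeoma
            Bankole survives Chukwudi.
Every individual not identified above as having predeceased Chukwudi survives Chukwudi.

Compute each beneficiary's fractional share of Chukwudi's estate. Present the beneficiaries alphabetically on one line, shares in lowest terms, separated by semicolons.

There is no surviving spouse, so the entire estate passes to Chukwudi's descendants per capita at each generation.
At generation 1 (Ebele, Uzoma, Jide, Kehinde) there are 4 shares of (1)/4 = 1/4 each.
Living: Jide — each takes 1/4.
Deceased: Ebele, Uzoma, and Kehinde. Their combined 3/4 is pooled and carried to generation 2.
At generation 2 (Ngozi, Segun, Chidinma, Gbenga, Zainab) there are 5 shares of (3/4)/5 = 3/20 each.
Living: Segun, Chidinma, and Gbenga — each takes 3/20.
Deceased: Ngozi and Zainab. Their combined 3/10 is pooled and carried to generation 3.
At generation 3 (Adaeze, Temitope, Yetunde, Morounke, Dayo, Bankole, Ifeoma) there are 7 shares of (3/10)/7 = 3/70 each.
Living: Adaeze, Temitope, Yetunde, Morounke, Dayo, Bankole, and Ifeoma — each takes 3/70.

Adaeze 3/70; Bankole 3/70; Chidinma 3/20; Dayo 3/70; Gbenga 3/20; Ifeoma 3/70; Jide 1/4; Morounke 3/70; Segun 3/20; Temitope 3/70; Yetunde 3/70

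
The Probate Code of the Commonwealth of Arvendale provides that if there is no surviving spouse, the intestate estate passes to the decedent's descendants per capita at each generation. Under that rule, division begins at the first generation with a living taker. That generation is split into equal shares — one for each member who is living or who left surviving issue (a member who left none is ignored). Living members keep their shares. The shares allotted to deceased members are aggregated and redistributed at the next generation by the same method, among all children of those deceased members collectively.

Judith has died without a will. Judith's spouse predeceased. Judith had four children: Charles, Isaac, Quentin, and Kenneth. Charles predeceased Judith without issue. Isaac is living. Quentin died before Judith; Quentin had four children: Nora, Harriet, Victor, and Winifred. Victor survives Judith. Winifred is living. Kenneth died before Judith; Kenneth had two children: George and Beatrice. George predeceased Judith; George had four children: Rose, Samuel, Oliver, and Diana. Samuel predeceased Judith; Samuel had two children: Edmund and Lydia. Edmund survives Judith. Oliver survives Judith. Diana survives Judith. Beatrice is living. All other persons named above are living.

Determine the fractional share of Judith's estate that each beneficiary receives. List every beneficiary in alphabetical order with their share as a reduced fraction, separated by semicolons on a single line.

Beatrice 1/9; Diana 1/36; Edmund 1/72; Harriet 1/9; Isaac 1/3; Lydia 1/72; Nora 1/9; Oliver 1/36; Rose 1/36; Victor 1/9; Winifred 1/9

There is no surviving spouse, so the entire estate passes to Judith's descendants per capita at each generation.
At generation 1 (Isaac, Quentin, Kenneth) there are 3 shares of (1)/3 = 1/3 each.
Living: Isaac — each takes 1/3.
Deceased: Quentin and Kenneth. Their combined 2/3 is pooled and carried to generation 2.
At generation 2 (Nora, Harriet, Victor, Winifred, George, Beatrice) there are 6 shares of (2/3)/6 = 1/9 each.
Living: Nora, Harriet, Victor, Winifred, and Beatrice — each takes 1/9.
Deceased: George. That 1/9 share is carried to generation 3.
At generation 3 (Rose, Samuel, Oliver, Diana) there are 4 shares of (1/9)/4 = 1/36 each.
Living: Rose, Oliver, and Diana — each takes 1/36.
Deceased: Samuel. That 1/36 share is carried to generation 4.
At generation 4 (Edmund, Lydia) there are 2 shares of (1/36)/2 = 1/72 each.
Living: Edmund and Lydia — each takes 1/72.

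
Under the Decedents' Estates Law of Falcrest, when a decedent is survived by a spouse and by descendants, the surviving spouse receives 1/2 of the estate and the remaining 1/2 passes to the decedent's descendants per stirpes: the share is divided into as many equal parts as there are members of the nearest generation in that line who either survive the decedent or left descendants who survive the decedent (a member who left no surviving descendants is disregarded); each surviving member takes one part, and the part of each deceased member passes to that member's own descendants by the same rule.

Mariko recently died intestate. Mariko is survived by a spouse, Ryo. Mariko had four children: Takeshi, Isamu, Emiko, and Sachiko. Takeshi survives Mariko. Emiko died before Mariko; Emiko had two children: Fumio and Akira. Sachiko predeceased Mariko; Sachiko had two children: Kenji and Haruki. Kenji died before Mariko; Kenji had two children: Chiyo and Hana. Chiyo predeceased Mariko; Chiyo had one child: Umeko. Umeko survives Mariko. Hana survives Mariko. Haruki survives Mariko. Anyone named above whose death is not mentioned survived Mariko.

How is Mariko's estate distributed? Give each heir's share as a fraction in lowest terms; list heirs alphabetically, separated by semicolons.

Akira 1/16; Fumio 1/16; Hana 1/32; Haruki 1/16; Isamu 1/8; Ryo 1/2; Takeshi 1/8; Umeko 1/32

Ryo, as surviving spouse, takes 1/2.
The remaining 1/2 passes to Mariko's descendants per stirpes.
The 1/2 is divided into 4 equal shares of 1/8 among Takeshi, Isamu, Emiko, Sachiko.
Takeshi is living and takes 1/8.
Isamu is living and takes 1/8.
Emiko predeceased; the 1/8 allotted to Emiko's branch passes to Emiko's issue by representation.
The 1/8 is divided into 2 equal shares of 1/16 among Fumio, Akira.
Fumio is living and takes 1/16.
Akira is living and takes 1/16.
Sachiko predeceased; the 1/8 allotted to Sachiko's branch passes to Sachiko's issue by representation.
The 1/8 is divided into 2 equal shares of 1/16 among Kenji, Haruki.
Kenji predeceased; the 1/16 allotted to Kenji's branch passes to Kenji's issue by representation.
The 1/16 is divided into 2 equal shares of 1/32 among Chiyo, Hana.
Chiyo predeceased; the 1/32 allotted to Chiyo's branch passes to Chiyo's issue by representation.
Umeko is the sole taker at this level and receives the full 1/32.
Hana is living and takes 1/32.
Haruki is living and takes 1/16.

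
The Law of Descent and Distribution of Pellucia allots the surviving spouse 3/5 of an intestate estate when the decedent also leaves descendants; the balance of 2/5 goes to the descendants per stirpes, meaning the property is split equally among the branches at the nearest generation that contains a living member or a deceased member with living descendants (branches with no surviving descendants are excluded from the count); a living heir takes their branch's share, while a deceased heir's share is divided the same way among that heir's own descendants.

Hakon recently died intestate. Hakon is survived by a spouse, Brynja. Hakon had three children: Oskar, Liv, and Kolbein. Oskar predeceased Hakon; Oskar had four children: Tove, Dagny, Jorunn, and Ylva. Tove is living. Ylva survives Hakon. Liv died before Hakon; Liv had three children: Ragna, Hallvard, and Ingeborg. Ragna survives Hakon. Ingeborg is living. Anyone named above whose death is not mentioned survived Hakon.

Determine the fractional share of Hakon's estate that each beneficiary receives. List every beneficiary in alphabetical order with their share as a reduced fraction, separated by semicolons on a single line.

Brynja 3/5; Dagny 1/30; Hallvard 2/45; Ingeborg 2/45; Jorunn 1/30; Kolbein 2/15; Ragna 2/45; Tove 1/30; Ylva 1/30

Brynja, as surviving spouse, takes 3/5.
The remaining 2/5 passes to Hakon's descendants per stirpes.
The 2/5 is divided into 3 equal shares of 2/15 among Oskar, Liv, Kolbein.
Oskar predeceased; the 2/15 allotted to Oskar's branch passes to Oskar's issue by representation.
The 2/15 is divided into 4 equal shares of 1/30 among Tove, Dagny, Jorunn, Ylva.
Tove is living and takes 1/30.
Dagny is living and takes 1/30.
Jorunn is living and takes 1/30.
Ylva is living and takes 1/30.
Liv predeceased; the 2/15 allotted to Liv's branch passes to Liv's issue by representation.
The 2/15 is divided into 3 equal shares of 2/45 among Ragna, Hallvard, Ingeborg.
Ragna is living and takes 2/45.
Hallvard is living and takes 2/45.
Ingeborg is living and takes 2/45.
Kolbein is living and takes 2/15.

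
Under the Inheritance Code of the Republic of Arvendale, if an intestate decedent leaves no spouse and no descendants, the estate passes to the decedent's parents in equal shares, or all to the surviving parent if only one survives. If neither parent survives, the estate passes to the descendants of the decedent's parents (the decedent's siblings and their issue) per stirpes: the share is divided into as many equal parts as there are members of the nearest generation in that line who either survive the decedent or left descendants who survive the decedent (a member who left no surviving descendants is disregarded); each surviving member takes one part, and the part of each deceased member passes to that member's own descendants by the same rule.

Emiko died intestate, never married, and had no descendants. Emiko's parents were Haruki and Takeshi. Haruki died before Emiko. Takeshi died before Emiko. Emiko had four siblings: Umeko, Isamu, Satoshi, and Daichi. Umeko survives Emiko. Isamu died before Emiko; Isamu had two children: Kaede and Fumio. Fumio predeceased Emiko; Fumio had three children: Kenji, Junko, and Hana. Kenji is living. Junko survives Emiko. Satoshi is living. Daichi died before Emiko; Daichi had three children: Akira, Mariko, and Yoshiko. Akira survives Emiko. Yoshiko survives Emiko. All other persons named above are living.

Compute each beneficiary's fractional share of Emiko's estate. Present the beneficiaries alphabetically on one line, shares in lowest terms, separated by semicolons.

Akira 1/12; Hana 1/24; Junko 1/24; Kaede 1/8; Kenji 1/24; Mariko 1/12; Satoshi 1/4; Umeko 1/4; Yoshiko 1/12

Neither parent survives and there are no descendants, so the estate passes to Emiko's siblings and their issue per stirpes.
The estate is divided into 4 equal shares of 1/4 among Umeko, Isamu, Satoshi, Daichi.
Umeko is living and takes 1/4.
Isamu predeceased; the 1/4 allotted to Isamu's branch passes to Isamu's issue by representation.
The 1/4 is divided into 2 equal shares of 1/8 among Kaede, Fumio.
Kaede is living and takes 1/8.
Fumio predeceased; the 1/8 allotted to Fumio's branch passes to Fumio's issue by representation.
The 1/8 is divided into 3 equal shares of 1/24 among Kenji, Junko, Hana.
Kenji is living and takes 1/24.
Junko is living and takes 1/24.
Hana is living and takes 1/24.
Satoshi is living and takes 1/4.
Daichi predeceased; the 1/4 allotted to Daichi's branch passes to Daichi's issue by representation.
The 1/4 is divided into 3 equal shares of 1/12 among Akira, Mariko, Yoshiko.
Akira is living and takes 1/12.
Mariko is living and takes 1/12.
Yoshiko is living and takes 1/12.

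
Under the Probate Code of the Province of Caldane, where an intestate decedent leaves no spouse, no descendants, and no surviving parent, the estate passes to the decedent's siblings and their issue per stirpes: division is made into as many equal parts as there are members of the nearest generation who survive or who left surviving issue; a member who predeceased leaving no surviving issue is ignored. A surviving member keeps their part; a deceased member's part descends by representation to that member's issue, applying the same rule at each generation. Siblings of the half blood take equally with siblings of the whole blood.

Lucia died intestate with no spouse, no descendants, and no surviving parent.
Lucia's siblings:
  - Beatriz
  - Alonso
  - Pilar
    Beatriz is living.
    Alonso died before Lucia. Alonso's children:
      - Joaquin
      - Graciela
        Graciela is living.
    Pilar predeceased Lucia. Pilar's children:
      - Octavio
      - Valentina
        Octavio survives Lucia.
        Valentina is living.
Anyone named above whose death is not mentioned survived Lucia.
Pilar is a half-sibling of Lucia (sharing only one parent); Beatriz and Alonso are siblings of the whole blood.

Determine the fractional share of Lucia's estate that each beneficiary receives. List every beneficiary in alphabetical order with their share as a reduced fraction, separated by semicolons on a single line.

Beatriz 1/3; Graciela 1/6; Joaquin 1/6; Octavio 1/6; Valentina 1/6

No spouse, descendants, or parent survives, so the estate passes to Lucia's siblings per stirpes.
Half-blood and whole-blood siblings take equally under the stated rule.
The estate is divided into 3 equal shares of 1/3 among Beatriz, Alonso, Pilar.
Beatriz is living and takes 1/3.
Alonso predeceased; the 1/3 allotted to Alonso's branch passes to Alonso's issue by representation.
The 1/3 is divided into 2 equal shares of 1/6 among Joaquin, Graciela.
Joaquin is living and takes 1/6.
Graciela is living and takes 1/6.
Pilar predeceased; the 1/3 allotted to Pilar's branch passes to Pilar's issue by representation.
The 1/3 is divided into 2 equal shares of 1/6 among Octavio, Valentina.
Octavio is living and takes 1/6.
Valentina is living and takes 1/6.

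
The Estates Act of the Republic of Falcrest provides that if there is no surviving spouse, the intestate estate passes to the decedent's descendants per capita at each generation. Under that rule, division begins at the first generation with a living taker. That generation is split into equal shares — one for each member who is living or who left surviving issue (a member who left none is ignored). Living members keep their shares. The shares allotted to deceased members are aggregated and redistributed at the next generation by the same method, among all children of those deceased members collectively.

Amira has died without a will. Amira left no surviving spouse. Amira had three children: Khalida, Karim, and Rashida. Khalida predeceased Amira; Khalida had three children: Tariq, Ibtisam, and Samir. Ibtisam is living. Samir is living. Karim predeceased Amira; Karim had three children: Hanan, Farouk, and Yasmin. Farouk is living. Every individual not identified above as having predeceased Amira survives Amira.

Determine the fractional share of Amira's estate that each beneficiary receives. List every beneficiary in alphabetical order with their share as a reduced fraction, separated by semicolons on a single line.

There is no surviving spouse, so the entire estate passes to Amira's descendants per capita at each generation.
At generation 1 (Khalida, Karim, Rashida) there are 3 shares of (1)/3 = 1/3 each.
Living: Rashida — each takes 1/3.
Deceased: Khalida and Karim. Their combined 2/3 is pooled and carried to generation 2.
At generation 2 (Tariq, Ibtisam, Samir, Hanan, Farouk, Yasmin) there are 6 shares of (2/3)/6 = 1/9 each.
Living: Tariq, Ibtisam, Samir, Hanan, Farouk, and Yasmin — each takes 1/9.

Farouk 1/9; Hanan 1/9; Ibtisam 1/9; Rashida 1/3; Samir 1/9; Tariq 1/9; Yasmin 1/9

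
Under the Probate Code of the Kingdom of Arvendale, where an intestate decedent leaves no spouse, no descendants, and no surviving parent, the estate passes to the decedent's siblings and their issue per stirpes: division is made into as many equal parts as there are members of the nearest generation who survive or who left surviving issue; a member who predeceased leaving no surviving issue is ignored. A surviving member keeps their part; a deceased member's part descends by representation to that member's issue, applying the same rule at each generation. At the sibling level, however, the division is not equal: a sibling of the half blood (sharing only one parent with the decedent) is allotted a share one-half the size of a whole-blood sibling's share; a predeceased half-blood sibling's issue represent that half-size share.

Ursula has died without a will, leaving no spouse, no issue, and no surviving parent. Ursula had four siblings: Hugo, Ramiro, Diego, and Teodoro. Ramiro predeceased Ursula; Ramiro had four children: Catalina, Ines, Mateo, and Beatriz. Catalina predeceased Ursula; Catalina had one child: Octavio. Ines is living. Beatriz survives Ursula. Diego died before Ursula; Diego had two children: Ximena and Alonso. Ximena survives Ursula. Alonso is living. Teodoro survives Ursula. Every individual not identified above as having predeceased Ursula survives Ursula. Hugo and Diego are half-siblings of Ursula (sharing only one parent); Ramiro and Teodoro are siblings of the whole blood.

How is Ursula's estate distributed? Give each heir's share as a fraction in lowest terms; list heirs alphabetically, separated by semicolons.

Alonso 1/12; Beatriz 1/12; Hugo 1/6; Ines 1/12; Mateo 1/12; Octavio 1/12; Teodoro 1/3; Ximena 1/12

No spouse, descendants, or parent survives, so the estate passes to Ursula's siblings per stirpes.
Half-blood siblings count for one-half the weight of whole-blood siblings at the initial division.
Dividing 1 in proportion to weights (total weight 3): Hugo (weight 1/2) → 1/6; Ramiro (weight 1) → 1/3; Diego (weight 1/2) → 1/6; Teodoro (weight 1) → 1/3.
Hugo is living and takes 1/6.
Ramiro predeceased; the 1/3 allotted to Ramiro's branch passes to Ramiro's issue by representation.
The 1/3 is divided into 4 equal shares of 1/12 among Catalina, Ines, Mateo, Beatriz.
Catalina predeceased; the 1/12 allotted to Catalina's branch passes to Catalina's issue by representation.
Octavio is the sole taker at this level and receives the full 1/12.
Ines is living and takes 1/12.
Mateo is living and takes 1/12.
Beatriz is living and takes 1/12.
Diego predeceased; the 1/6 allotted to Diego's branch passes to Diego's issue by representation.
The 1/6 is divided into 2 equal shares of 1/12 among Ximena, Alonso.
Ximena is living and takes 1/12.
Alonso is living and takes 1/12.
Teodoro is living and takes 1/3.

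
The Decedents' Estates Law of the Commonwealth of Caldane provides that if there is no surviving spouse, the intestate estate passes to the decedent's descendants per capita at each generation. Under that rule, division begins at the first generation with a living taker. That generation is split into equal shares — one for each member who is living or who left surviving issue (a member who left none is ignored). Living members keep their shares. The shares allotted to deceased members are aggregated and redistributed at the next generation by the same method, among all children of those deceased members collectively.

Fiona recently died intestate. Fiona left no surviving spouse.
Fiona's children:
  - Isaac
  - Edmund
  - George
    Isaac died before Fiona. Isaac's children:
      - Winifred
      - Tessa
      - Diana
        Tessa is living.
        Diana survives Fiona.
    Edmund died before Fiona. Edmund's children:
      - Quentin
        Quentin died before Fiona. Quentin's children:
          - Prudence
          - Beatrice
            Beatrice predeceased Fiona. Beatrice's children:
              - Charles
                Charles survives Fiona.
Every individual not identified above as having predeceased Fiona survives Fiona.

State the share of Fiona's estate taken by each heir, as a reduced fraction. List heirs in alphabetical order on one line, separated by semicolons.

There is no surviving spouse, so the entire estate passes to Fiona's descendants per capita at each generation.
At generation 1 (Isaac, Edmund, George) there are 3 shares of (1)/3 = 1/3 each.
Living: George — each takes 1/3.
Deceased: Isaac and Edmund. Their combined 2/3 is pooled and carried to generation 2.
At generation 2 (Winifred, Tessa, Diana, Quentin) there are 4 shares of (2/3)/4 = 1/6 each.
Living: Winifred, Tessa, and Diana — each takes 1/6.
Deceased: Quentin. That 1/6 share is carried to generation 3.
At generation 3 (Prudence, Beatrice) there are 2 shares of (1/6)/2 = 1/12 each.
Living: Prudence — each takes 1/12.
Deceased: Beatrice. That 1/12 share is carried to generation 4.
At generation 4 (Charles) there are 1 shares of (1/12)/1 = 1/12 each.
Living: Charles — each takes 1/12.

Charles 1/12; Diana 1/6; George 1/3; Prudence 1/12; Tessa 1/6; Winifred 1/6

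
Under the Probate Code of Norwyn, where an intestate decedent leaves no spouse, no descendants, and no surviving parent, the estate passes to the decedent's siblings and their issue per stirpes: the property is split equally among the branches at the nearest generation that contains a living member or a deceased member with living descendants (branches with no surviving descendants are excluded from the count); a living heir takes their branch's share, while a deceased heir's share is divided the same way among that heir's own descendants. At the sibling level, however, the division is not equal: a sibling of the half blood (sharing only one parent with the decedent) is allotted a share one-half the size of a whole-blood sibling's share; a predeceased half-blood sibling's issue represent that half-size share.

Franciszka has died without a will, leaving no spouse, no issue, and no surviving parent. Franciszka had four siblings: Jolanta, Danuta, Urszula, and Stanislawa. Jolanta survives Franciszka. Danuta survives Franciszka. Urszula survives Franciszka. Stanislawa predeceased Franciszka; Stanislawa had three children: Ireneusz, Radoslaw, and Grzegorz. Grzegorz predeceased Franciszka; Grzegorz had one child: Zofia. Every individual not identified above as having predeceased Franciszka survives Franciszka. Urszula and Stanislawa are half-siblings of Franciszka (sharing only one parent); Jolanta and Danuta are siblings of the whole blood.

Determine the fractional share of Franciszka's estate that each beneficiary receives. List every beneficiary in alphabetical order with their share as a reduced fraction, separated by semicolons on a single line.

Danuta 1/3; Ireneusz 1/18; Jolanta 1/3; Radoslaw 1/18; Urszula 1/6; Zofia 1/18

No spouse, descendants, or parent survives, so the estate passes to Franciszka's siblings per stirpes.
Half-blood siblings count for one-half the weight of whole-blood siblings at the initial division.
Dividing 1 in proportion to weights (total weight 3): Jolanta (weight 1) → 1/3; Danuta (weight 1) → 1/3; Urszula (weight 1/2) → 1/6; Stanislawa (weight 1/2) → 1/6.
Jolanta is living and takes 1/3.
Danuta is living and takes 1/3.
Urszula is living and takes 1/6.
Stanislawa predeceased; the 1/6 allotted to Stanislawa's branch passes to Stanislawa's issue by representation.
The 1/6 is divided into 3 equal shares of 1/18 among Ireneusz, Radoslaw, Grzegorz.
Ireneusz is living and takes 1/18.
Radoslaw is living and takes 1/18.
Grzegorz predeceased; the 1/18 allotted to Grzegorz's branch passes to Grzegorz's issue by representation.
Zofia is the sole taker at this level and receives the full 1/18.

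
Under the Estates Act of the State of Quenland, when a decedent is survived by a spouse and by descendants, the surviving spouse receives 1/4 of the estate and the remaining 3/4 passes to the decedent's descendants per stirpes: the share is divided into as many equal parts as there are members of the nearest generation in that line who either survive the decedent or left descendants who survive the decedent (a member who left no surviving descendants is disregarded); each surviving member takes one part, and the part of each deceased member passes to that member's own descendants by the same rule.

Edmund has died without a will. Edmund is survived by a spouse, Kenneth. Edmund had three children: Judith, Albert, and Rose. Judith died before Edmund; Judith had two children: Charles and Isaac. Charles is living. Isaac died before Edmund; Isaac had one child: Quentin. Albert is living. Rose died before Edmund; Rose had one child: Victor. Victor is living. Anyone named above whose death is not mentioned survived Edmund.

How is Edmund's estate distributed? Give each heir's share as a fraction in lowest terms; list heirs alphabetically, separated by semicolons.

Kenneth, as surviving spouse, takes 1/4.
The remaining 3/4 passes to Edmund's descendants per stirpes.
The 3/4 is divided into 3 equal shares of 1/4 among Judith, Albert, Rose.
Judith predeceased; the 1/4 allotted to Judith's branch passes to Judith's issue by representation.
The 1/4 is divided into 2 equal shares of 1/8 among Charles, Isaac.
Charles is living and takes 1/8.
Isaac predeceased; the 1/8 allotted to Isaac's branch passes to Isaac's issue by representation.
Quentin is the sole taker at this level and receives the full 1/8.
Albert is living and takes 1/4.
Rose predeceased; the 1/4 allotted to Rose's branch passes to Rose's issue by representation.
Victor is the sole taker at this level and receives the full 1/4.

Albert 1/4; Charles 1/8; Kenneth 1/4; Quentin 1/8; Victor 1/4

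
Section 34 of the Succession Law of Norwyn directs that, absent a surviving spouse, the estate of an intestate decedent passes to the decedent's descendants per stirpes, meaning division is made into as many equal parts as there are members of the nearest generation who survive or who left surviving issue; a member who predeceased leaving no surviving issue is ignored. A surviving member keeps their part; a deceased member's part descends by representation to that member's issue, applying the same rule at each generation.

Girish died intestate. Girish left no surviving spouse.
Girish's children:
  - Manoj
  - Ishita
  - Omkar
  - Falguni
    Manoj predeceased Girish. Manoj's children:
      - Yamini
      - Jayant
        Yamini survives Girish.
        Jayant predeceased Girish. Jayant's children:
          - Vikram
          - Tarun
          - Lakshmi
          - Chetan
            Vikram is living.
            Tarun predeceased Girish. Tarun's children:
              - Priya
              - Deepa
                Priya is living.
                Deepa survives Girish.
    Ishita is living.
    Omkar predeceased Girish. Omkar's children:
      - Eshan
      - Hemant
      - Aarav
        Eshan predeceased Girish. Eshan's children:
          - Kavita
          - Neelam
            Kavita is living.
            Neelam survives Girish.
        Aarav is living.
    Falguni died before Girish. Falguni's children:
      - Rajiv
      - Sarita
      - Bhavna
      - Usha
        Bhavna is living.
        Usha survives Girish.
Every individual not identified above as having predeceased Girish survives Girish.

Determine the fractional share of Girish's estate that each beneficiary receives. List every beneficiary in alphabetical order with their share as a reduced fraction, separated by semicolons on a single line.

There is no surviving spouse, so the entire estate passes to Girish's descendants per stirpes.
The estate is divided into 4 equal shares of 1/4 among Manoj, Ishita, Omkar, Falguni.
Manoj predeceased; the 1/4 allotted to Manoj's branch passes to Manoj's issue by representation.
The 1/4 is divided into 2 equal shares of 1/8 among Yamini, Jayant.
Yamini is living and takes 1/8.
Jayant predeceased; the 1/8 allotted to Jayant's branch passes to Jayant's issue by representation.
The 1/8 is divided into 4 equal shares of 1/32 among Vikram, Tarun, Lakshmi, Chetan.
Vikram is living and takes 1/32.
Tarun predeceased; the 1/32 allotted to Tarun's branch passes to Tarun's issue by representation.
The 1/32 is divided into 2 equal shares of 1/64 among Priya, Deepa.
Priya is living and takes 1/64.
Deepa is living and takes 1/64.
Lakshmi is living and takes 1/32.
Chetan is living and takes 1/32.
Ishita is living and takes 1/4.
Omkar predeceased; the 1/4 allotted to Omkar's branch passes to Omkar's issue by representation.
The 1/4 is divided into 3 equal shares of 1/12 among Eshan, Hemant, Aarav.
Eshan predeceased; the 1/12 allotted to Eshan's branch passes to Eshan's issue by representation.
The 1/12 is divided into 2 equal shares of 1/24 among Kavita, Neelam.
Kavita is living and takes 1/24.
Neelam is living and takes 1/24.
Hemant is living and takes 1/12.
Aarav is living and takes 1/12.
Falguni predeceased; the 1/4 allotted to Falguni's branch passes to Falguni's issue by representation.
The 1/4 is divided into 4 equal shares of 1/16 among Rajiv, Sarita, Bhavna, Usha.
Rajiv is living and takes 1/16.
Sarita is living and takes 1/16.
Bhavna is living and takes 1/16.
Usha is living and takes 1/16.

Aarav 1/12; Bhavna 1/16; Chetan 1/32; Deepa 1/64; Hemant 1/12; Ishita 1/4; Kavita 1/24; Lakshmi 1/32; Neelam 1/24; Priya 1/64; Rajiv 1/16; Sarita 1/16; Usha 1/16; Vikram 1/32; Yamini 1/8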